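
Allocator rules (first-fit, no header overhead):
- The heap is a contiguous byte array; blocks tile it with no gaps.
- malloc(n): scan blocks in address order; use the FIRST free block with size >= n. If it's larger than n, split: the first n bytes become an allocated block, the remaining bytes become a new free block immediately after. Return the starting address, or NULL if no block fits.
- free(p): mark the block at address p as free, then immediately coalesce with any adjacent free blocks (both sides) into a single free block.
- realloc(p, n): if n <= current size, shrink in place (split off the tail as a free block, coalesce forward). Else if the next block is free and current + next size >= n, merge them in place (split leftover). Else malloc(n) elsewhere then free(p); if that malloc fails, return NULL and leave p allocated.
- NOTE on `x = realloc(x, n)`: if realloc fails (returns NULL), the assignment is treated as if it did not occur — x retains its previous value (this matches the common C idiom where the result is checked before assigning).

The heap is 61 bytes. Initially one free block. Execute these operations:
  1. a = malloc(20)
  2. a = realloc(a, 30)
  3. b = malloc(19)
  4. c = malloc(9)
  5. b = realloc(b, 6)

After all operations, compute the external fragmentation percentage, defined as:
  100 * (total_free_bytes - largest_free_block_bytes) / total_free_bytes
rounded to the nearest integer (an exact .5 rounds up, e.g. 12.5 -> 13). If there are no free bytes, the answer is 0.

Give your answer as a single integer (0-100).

Answer: 19

Derivation:
Op 1: a = malloc(20) -> a = 0; heap: [0-19 ALLOC][20-60 FREE]
Op 2: a = realloc(a, 30) -> a = 0; heap: [0-29 ALLOC][30-60 FREE]
Op 3: b = malloc(19) -> b = 30; heap: [0-29 ALLOC][30-48 ALLOC][49-60 FREE]
Op 4: c = malloc(9) -> c = 49; heap: [0-29 ALLOC][30-48 ALLOC][49-57 ALLOC][58-60 FREE]
Op 5: b = realloc(b, 6) -> b = 30; heap: [0-29 ALLOC][30-35 ALLOC][36-48 FREE][49-57 ALLOC][58-60 FREE]
Free blocks: [13 3] total_free=16 largest=13 -> 100*(16-13)/16 = 300/16 = 18.75 -> rounds to 19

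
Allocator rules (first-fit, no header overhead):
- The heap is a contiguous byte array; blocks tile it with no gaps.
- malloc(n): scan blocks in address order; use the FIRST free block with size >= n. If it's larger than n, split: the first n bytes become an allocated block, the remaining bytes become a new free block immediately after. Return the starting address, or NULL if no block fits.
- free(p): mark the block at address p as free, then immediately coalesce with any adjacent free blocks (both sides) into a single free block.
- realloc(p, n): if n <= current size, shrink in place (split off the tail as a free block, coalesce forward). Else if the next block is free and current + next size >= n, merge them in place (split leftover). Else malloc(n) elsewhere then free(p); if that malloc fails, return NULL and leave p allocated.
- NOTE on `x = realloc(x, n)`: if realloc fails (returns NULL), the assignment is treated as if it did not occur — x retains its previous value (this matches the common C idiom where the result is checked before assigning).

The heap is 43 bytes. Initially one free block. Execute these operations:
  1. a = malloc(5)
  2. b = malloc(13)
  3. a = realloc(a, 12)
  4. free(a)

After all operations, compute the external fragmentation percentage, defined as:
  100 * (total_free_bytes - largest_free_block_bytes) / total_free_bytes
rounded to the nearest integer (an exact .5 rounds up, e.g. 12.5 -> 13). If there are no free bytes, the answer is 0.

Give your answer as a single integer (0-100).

Answer: 17

Derivation:
Op 1: a = malloc(5) -> a = 0; heap: [0-4 ALLOC][5-42 FREE]
Op 2: b = malloc(13) -> b = 5; heap: [0-4 ALLOC][5-17 ALLOC][18-42 FREE]
Op 3: a = realloc(a, 12) -> a = 18; heap: [0-4 FREE][5-17 ALLOC][18-29 ALLOC][30-42 FREE]
Op 4: free(a) -> (freed a); heap: [0-4 FREE][5-17 ALLOC][18-42 FREE]
Free blocks: [5 25] total_free=30 largest=25 -> 100*(30-25)/30 = 500/30 ≈ 16.667 -> rounds to 17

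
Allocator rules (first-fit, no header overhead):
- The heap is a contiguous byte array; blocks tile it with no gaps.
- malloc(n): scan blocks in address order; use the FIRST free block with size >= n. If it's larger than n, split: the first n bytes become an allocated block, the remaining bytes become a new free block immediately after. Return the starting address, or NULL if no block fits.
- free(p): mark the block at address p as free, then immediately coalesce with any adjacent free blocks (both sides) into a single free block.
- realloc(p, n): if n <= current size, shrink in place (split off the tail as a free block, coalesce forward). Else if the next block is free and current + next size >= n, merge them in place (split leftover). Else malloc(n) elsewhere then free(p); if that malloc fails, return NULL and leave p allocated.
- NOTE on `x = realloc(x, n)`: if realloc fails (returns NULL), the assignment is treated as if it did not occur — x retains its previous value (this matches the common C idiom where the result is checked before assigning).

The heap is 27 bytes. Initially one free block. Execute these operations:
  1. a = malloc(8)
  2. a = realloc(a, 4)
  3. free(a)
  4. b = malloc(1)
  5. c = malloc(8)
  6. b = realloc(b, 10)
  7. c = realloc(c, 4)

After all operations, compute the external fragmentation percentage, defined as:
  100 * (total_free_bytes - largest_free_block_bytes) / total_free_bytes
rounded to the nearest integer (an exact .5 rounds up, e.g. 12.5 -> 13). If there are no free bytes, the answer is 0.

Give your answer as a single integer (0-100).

Answer: 38

Derivation:
Op 1: a = malloc(8) -> a = 0; heap: [0-7 ALLOC][8-26 FREE]
Op 2: a = realloc(a, 4) -> a = 0; heap: [0-3 ALLOC][4-26 FREE]
Op 3: free(a) -> (freed a); heap: [0-26 FREE]
Op 4: b = malloc(1) -> b = 0; heap: [0-0 ALLOC][1-26 FREE]
Op 5: c = malloc(8) -> c = 1; heap: [0-0 ALLOC][1-8 ALLOC][9-26 FREE]
Op 6: b = realloc(b, 10) -> b = 9; heap: [0-0 FREE][1-8 ALLOC][9-18 ALLOC][19-26 FREE]
Op 7: c = realloc(c, 4) -> c = 1; heap: [0-0 FREE][1-4 ALLOC][5-8 FREE][9-18 ALLOC][19-26 FREE]
Free blocks: [1 4 8] total_free=13 largest=8 -> 100*(13-8)/13 = 500/13 ≈ 38.462 -> rounds to 38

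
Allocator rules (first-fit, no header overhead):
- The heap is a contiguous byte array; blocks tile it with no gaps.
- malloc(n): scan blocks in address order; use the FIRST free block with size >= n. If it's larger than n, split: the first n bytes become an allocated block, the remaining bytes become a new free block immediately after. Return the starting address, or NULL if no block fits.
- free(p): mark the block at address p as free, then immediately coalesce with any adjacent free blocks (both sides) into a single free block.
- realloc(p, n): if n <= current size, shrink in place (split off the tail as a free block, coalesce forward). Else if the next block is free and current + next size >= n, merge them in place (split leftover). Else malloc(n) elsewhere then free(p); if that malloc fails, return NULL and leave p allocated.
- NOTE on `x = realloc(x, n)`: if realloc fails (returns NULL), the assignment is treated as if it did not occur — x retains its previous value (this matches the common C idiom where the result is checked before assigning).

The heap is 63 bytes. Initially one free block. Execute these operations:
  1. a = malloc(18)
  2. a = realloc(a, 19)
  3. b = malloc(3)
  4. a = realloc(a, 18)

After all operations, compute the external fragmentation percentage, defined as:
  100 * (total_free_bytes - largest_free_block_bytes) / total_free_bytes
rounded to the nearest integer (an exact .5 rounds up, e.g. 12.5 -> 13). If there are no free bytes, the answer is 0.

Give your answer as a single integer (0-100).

Answer: 2

Derivation:
Op 1: a = malloc(18) -> a = 0; heap: [0-17 ALLOC][18-62 FREE]
Op 2: a = realloc(a, 19) -> a = 0; heap: [0-18 ALLOC][19-62 FREE]
Op 3: b = malloc(3) -> b = 19; heap: [0-18 ALLOC][19-21 ALLOC][22-62 FREE]
Op 4: a = realloc(a, 18) -> a = 0; heap: [0-17 ALLOC][18-18 FREE][19-21 ALLOC][22-62 FREE]
Free blocks: [1 41] total_free=42 largest=41 -> 100*(42-41)/42 = 100/42 ≈ 2.381 -> rounds to 2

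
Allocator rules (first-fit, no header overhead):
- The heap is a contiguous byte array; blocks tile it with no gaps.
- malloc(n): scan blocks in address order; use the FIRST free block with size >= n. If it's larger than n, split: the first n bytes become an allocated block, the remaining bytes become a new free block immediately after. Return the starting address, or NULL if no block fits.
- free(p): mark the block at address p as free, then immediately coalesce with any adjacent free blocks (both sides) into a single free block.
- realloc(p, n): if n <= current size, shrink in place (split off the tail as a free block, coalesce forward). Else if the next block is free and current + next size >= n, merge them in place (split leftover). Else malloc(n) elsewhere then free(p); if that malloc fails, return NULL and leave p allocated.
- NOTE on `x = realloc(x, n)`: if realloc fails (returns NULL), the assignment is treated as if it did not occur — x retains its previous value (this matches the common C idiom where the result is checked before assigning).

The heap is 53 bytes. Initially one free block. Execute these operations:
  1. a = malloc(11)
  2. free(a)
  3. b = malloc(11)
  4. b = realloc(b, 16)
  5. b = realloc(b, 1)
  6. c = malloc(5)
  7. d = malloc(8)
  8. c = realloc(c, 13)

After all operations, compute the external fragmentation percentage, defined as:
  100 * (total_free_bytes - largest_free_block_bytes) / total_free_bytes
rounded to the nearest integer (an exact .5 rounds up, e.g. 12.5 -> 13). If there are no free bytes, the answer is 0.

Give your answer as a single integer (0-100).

Answer: 16

Derivation:
Op 1: a = malloc(11) -> a = 0; heap: [0-10 ALLOC][11-52 FREE]
Op 2: free(a) -> (freed a); heap: [0-52 FREE]
Op 3: b = malloc(11) -> b = 0; heap: [0-10 ALLOC][11-52 FREE]
Op 4: b = realloc(b, 16) -> b = 0; heap: [0-15 ALLOC][16-52 FREE]
Op 5: b = realloc(b, 1) -> b = 0; heap: [0-0 ALLOC][1-52 FREE]
Op 6: c = malloc(5) -> c = 1; heap: [0-0 ALLOC][1-5 ALLOC][6-52 FREE]
Op 7: d = malloc(8) -> d = 6; heap: [0-0 ALLOC][1-5 ALLOC][6-13 ALLOC][14-52 FREE]
Op 8: c = realloc(c, 13) -> c = 14; heap: [0-0 ALLOC][1-5 FREE][6-13 ALLOC][14-26 ALLOC][27-52 FREE]
Free blocks: [5 26] total_free=31 largest=26 -> 100*(31-26)/31 = 500/31 ≈ 16.129 -> rounds to 16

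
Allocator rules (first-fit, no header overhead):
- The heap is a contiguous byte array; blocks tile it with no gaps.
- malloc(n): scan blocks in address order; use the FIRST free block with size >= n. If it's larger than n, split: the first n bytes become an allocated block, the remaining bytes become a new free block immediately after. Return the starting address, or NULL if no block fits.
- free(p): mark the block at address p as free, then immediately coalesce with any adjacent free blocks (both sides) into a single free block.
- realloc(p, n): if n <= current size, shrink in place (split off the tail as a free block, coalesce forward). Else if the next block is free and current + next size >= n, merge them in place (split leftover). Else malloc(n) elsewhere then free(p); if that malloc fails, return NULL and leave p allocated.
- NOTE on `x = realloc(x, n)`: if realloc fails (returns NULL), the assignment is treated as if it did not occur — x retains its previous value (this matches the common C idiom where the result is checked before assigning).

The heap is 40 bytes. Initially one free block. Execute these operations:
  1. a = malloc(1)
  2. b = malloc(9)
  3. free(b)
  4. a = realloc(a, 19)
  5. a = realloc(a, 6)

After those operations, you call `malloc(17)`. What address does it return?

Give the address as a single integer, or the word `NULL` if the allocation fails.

Op 1: a = malloc(1) -> a = 0; heap: [0-0 ALLOC][1-39 FREE]
Op 2: b = malloc(9) -> b = 1; heap: [0-0 ALLOC][1-9 ALLOC][10-39 FREE]
Op 3: free(b) -> (freed b); heap: [0-0 ALLOC][1-39 FREE]
Op 4: a = realloc(a, 19) -> a = 0; heap: [0-18 ALLOC][19-39 FREE]
Op 5: a = realloc(a, 6) -> a = 0; heap: [0-5 ALLOC][6-39 FREE]
malloc(17): first-fit scan over [0-5 ALLOC][6-39 FREE] -> 6

Answer: 6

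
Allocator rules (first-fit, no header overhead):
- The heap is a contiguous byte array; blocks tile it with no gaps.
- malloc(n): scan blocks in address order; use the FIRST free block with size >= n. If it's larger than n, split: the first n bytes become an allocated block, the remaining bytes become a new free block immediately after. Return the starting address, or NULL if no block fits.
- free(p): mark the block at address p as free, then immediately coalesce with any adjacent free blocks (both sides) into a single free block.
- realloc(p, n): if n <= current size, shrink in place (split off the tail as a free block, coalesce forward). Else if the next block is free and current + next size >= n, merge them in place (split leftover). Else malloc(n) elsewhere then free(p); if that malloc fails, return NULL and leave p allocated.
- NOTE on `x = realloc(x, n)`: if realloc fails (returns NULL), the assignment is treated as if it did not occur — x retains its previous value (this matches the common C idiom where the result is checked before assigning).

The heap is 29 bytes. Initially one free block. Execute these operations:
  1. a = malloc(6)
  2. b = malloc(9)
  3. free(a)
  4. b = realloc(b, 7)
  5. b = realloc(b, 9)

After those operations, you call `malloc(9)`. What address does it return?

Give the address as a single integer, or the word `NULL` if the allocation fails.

Answer: 15

Derivation:
Op 1: a = malloc(6) -> a = 0; heap: [0-5 ALLOC][6-28 FREE]
Op 2: b = malloc(9) -> b = 6; heap: [0-5 ALLOC][6-14 ALLOC][15-28 FREE]
Op 3: free(a) -> (freed a); heap: [0-5 FREE][6-14 ALLOC][15-28 FREE]
Op 4: b = realloc(b, 7) -> b = 6; heap: [0-5 FREE][6-12 ALLOC][13-28 FREE]
Op 5: b = realloc(b, 9) -> b = 6; heap: [0-5 FREE][6-14 ALLOC][15-28 FREE]
malloc(9): first-fit scan over [0-5 FREE][6-14 ALLOC][15-28 FREE] -> 15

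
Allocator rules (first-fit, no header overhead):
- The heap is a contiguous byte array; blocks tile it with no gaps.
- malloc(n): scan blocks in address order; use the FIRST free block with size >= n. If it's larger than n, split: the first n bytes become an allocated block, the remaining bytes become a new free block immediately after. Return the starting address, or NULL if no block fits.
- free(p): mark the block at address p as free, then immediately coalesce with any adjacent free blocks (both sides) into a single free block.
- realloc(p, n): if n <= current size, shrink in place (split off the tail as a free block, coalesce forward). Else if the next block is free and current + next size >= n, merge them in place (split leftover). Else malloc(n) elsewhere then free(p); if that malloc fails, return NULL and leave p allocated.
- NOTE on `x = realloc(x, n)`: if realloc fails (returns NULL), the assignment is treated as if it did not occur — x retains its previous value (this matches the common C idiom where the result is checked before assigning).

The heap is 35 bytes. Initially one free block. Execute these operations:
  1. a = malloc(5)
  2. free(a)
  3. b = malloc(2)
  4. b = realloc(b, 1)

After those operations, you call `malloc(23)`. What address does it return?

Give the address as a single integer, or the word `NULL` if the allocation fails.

Answer: 1

Derivation:
Op 1: a = malloc(5) -> a = 0; heap: [0-4 ALLOC][5-34 FREE]
Op 2: free(a) -> (freed a); heap: [0-34 FREE]
Op 3: b = malloc(2) -> b = 0; heap: [0-1 ALLOC][2-34 FREE]
Op 4: b = realloc(b, 1) -> b = 0; heap: [0-0 ALLOC][1-34 FREE]
malloc(23): first-fit scan over [0-0 ALLOC][1-34 FREE] -> 1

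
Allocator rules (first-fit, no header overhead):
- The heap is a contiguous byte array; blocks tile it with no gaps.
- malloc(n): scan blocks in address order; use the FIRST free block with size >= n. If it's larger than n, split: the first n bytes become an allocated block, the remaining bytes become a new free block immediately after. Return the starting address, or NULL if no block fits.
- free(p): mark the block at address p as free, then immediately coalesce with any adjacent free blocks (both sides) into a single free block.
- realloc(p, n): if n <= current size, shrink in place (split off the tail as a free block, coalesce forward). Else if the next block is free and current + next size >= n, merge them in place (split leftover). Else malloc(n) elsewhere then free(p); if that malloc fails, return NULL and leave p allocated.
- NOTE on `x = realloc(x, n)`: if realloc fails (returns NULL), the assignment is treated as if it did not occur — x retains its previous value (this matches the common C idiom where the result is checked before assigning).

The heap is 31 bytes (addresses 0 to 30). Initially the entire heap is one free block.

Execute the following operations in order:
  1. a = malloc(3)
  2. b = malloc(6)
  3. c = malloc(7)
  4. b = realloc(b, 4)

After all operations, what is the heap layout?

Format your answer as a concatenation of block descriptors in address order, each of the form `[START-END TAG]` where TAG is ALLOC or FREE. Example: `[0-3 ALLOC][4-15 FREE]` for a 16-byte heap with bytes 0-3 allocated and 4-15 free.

Op 1: a = malloc(3) -> a = 0; heap: [0-2 ALLOC][3-30 FREE]
Op 2: b = malloc(6) -> b = 3; heap: [0-2 ALLOC][3-8 ALLOC][9-30 FREE]
Op 3: c = malloc(7) -> c = 9; heap: [0-2 ALLOC][3-8 ALLOC][9-15 ALLOC][16-30 FREE]
Op 4: b = realloc(b, 4) -> b = 3; heap: [0-2 ALLOC][3-6 ALLOC][7-8 FREE][9-15 ALLOC][16-30 FREE]

Answer: [0-2 ALLOC][3-6 ALLOC][7-8 FREE][9-15 ALLOC][16-30 FREE]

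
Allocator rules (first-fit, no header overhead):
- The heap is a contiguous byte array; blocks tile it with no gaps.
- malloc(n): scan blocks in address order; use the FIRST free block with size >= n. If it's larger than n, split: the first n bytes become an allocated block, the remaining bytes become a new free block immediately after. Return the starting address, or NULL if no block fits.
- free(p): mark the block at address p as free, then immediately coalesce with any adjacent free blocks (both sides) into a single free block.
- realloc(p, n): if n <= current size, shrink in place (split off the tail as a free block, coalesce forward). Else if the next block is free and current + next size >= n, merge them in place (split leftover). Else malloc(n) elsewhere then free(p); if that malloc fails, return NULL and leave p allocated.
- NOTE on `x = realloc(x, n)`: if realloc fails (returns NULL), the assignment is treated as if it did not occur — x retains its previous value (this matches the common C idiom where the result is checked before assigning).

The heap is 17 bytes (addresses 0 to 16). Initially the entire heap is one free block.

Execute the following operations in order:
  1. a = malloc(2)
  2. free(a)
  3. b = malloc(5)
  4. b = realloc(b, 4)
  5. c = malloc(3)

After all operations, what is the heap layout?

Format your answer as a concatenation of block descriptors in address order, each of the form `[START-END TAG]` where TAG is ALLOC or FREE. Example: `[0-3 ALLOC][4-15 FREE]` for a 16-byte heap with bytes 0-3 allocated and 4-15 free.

Op 1: a = malloc(2) -> a = 0; heap: [0-1 ALLOC][2-16 FREE]
Op 2: free(a) -> (freed a); heap: [0-16 FREE]
Op 3: b = malloc(5) -> b = 0; heap: [0-4 ALLOC][5-16 FREE]
Op 4: b = realloc(b, 4) -> b = 0; heap: [0-3 ALLOC][4-16 FREE]
Op 5: c = malloc(3) -> c = 4; heap: [0-3 ALLOC][4-6 ALLOC][7-16 FREE]

Answer: [0-3 ALLOC][4-6 ALLOC][7-16 FREE]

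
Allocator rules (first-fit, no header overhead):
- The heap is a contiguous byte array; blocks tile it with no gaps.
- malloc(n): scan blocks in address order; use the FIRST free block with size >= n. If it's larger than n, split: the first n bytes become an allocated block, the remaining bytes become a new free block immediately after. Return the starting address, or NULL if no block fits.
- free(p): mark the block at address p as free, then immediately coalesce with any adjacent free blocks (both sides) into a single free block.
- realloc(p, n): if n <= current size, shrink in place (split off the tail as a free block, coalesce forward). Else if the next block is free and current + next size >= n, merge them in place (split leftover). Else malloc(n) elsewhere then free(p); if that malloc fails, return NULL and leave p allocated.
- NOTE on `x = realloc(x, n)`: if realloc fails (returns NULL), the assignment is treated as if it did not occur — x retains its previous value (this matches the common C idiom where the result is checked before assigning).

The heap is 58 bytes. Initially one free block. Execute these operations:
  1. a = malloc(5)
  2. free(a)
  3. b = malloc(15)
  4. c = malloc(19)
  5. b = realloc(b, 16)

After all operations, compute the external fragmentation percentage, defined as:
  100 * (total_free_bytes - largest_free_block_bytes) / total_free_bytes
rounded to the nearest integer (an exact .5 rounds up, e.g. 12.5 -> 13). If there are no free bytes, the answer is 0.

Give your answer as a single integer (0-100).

Answer: 35

Derivation:
Op 1: a = malloc(5) -> a = 0; heap: [0-4 ALLOC][5-57 FREE]
Op 2: free(a) -> (freed a); heap: [0-57 FREE]
Op 3: b = malloc(15) -> b = 0; heap: [0-14 ALLOC][15-57 FREE]
Op 4: c = malloc(19) -> c = 15; heap: [0-14 ALLOC][15-33 ALLOC][34-57 FREE]
Op 5: b = realloc(b, 16) -> b = 34; heap: [0-14 FREE][15-33 ALLOC][34-49 ALLOC][50-57 FREE]
Free blocks: [15 8] total_free=23 largest=15 -> 100*(23-15)/23 = 800/23 ≈ 34.783 -> rounds to 35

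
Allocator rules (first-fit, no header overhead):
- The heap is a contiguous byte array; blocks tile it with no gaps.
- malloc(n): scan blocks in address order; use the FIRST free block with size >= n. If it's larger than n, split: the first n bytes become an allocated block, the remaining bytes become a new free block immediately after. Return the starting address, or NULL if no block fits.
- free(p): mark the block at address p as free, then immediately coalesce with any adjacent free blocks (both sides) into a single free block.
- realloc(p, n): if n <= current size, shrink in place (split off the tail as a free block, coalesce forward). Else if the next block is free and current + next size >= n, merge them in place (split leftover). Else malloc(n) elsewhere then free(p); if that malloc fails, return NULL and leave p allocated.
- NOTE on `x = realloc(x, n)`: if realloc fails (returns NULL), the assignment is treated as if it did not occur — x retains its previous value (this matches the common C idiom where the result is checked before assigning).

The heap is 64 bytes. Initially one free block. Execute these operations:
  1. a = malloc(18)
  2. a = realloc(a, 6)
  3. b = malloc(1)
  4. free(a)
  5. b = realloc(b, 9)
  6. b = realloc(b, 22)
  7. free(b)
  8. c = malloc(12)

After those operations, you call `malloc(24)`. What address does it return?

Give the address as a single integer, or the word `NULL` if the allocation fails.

Op 1: a = malloc(18) -> a = 0; heap: [0-17 ALLOC][18-63 FREE]
Op 2: a = realloc(a, 6) -> a = 0; heap: [0-5 ALLOC][6-63 FREE]
Op 3: b = malloc(1) -> b = 6; heap: [0-5 ALLOC][6-6 ALLOC][7-63 FREE]
Op 4: free(a) -> (freed a); heap: [0-5 FREE][6-6 ALLOC][7-63 FREE]
Op 5: b = realloc(b, 9) -> b = 6; heap: [0-5 FREE][6-14 ALLOC][15-63 FREE]
Op 6: b = realloc(b, 22) -> b = 6; heap: [0-5 FREE][6-27 ALLOC][28-63 FREE]
Op 7: free(b) -> (freed b); heap: [0-63 FREE]
Op 8: c = malloc(12) -> c = 0; heap: [0-11 ALLOC][12-63 FREE]
malloc(24): first-fit scan over [0-11 ALLOC][12-63 FREE] -> 12

Answer: 12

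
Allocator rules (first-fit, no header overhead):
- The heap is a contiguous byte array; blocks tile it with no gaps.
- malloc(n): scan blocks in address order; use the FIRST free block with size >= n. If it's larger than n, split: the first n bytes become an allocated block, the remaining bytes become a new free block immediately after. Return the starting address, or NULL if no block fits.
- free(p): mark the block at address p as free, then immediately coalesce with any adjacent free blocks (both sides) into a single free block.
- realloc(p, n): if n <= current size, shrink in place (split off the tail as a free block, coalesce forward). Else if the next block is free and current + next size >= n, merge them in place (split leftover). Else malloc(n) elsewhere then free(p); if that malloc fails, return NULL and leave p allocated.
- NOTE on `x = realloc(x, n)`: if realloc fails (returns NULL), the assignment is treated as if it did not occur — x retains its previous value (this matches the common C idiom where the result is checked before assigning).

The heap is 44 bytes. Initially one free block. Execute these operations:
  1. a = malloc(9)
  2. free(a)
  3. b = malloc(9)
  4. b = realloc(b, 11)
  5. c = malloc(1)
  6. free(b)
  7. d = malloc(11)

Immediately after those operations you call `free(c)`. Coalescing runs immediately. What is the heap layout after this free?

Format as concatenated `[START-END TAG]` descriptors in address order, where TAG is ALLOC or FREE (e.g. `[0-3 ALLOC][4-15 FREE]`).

Answer: [0-10 ALLOC][11-43 FREE]

Derivation:
Op 1: a = malloc(9) -> a = 0; heap: [0-8 ALLOC][9-43 FREE]
Op 2: free(a) -> (freed a); heap: [0-43 FREE]
Op 3: b = malloc(9) -> b = 0; heap: [0-8 ALLOC][9-43 FREE]
Op 4: b = realloc(b, 11) -> b = 0; heap: [0-10 ALLOC][11-43 FREE]
Op 5: c = malloc(1) -> c = 11; heap: [0-10 ALLOC][11-11 ALLOC][12-43 FREE]
Op 6: free(b) -> (freed b); heap: [0-10 FREE][11-11 ALLOC][12-43 FREE]
Op 7: d = malloc(11) -> d = 0; heap: [0-10 ALLOC][11-11 ALLOC][12-43 FREE]
free(c): c = 11 -> block [11-11 ALLOC]; mark free, coalesce with adjacent free neighbors -> [0-10 ALLOC][11-43 FREE]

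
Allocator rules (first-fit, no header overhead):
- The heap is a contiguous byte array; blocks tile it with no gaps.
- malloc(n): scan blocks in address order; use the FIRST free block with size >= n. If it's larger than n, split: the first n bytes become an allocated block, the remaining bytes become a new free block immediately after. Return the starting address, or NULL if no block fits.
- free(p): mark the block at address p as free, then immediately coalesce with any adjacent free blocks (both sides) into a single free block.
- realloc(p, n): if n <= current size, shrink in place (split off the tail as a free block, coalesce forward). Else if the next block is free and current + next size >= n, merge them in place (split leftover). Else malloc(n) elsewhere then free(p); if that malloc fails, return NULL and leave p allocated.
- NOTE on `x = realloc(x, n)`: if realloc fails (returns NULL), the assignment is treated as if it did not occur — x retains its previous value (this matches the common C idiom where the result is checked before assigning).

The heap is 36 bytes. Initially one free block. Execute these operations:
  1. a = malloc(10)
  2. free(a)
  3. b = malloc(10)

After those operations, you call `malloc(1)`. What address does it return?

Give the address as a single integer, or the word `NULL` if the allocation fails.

Answer: 10

Derivation:
Op 1: a = malloc(10) -> a = 0; heap: [0-9 ALLOC][10-35 FREE]
Op 2: free(a) -> (freed a); heap: [0-35 FREE]
Op 3: b = malloc(10) -> b = 0; heap: [0-9 ALLOC][10-35 FREE]
malloc(1): first-fit scan over [0-9 ALLOC][10-35 FREE] -> 10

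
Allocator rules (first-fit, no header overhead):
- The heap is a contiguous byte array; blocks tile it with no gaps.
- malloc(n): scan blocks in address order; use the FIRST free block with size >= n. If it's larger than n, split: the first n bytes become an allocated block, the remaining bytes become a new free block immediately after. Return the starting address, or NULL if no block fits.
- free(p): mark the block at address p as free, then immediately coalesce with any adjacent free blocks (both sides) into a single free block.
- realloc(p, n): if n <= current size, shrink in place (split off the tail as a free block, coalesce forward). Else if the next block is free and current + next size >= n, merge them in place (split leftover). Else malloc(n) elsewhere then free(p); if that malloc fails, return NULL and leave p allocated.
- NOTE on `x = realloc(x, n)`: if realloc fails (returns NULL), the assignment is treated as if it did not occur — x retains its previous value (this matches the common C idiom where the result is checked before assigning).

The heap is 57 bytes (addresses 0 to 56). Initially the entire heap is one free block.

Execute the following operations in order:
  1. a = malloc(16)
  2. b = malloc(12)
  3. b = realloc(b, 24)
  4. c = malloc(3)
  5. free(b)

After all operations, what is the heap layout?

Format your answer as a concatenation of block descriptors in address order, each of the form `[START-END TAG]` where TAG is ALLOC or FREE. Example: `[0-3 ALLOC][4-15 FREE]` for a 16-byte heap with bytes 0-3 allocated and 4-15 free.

Answer: [0-15 ALLOC][16-39 FREE][40-42 ALLOC][43-56 FREE]

Derivation:
Op 1: a = malloc(16) -> a = 0; heap: [0-15 ALLOC][16-56 FREE]
Op 2: b = malloc(12) -> b = 16; heap: [0-15 ALLOC][16-27 ALLOC][28-56 FREE]
Op 3: b = realloc(b, 24) -> b = 16; heap: [0-15 ALLOC][16-39 ALLOC][40-56 FREE]
Op 4: c = malloc(3) -> c = 40; heap: [0-15 ALLOC][16-39 ALLOC][40-42 ALLOC][43-56 FREE]
Op 5: free(b) -> (freed b); heap: [0-15 ALLOC][16-39 FREE][40-42 ALLOC][43-56 FREE]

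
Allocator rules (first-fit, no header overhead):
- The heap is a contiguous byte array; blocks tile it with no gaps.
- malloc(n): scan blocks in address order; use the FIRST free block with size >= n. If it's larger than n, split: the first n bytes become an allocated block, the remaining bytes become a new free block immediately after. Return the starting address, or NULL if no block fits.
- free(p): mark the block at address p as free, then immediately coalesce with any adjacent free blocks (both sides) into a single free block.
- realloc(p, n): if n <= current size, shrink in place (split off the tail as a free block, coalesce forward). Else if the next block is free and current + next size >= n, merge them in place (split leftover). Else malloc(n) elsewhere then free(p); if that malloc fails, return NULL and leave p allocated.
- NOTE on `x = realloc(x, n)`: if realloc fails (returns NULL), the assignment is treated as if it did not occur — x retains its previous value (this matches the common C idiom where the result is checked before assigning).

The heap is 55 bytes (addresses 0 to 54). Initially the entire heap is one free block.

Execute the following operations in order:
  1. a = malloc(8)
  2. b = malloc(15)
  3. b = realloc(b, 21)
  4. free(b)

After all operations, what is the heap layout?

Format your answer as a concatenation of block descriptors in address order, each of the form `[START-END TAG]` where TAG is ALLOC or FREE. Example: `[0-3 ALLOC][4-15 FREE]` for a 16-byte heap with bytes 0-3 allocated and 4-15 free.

Op 1: a = malloc(8) -> a = 0; heap: [0-7 ALLOC][8-54 FREE]
Op 2: b = malloc(15) -> b = 8; heap: [0-7 ALLOC][8-22 ALLOC][23-54 FREE]
Op 3: b = realloc(b, 21) -> b = 8; heap: [0-7 ALLOC][8-28 ALLOC][29-54 FREE]
Op 4: free(b) -> (freed b); heap: [0-7 ALLOC][8-54 FREE]

Answer: [0-7 ALLOC][8-54 FREE]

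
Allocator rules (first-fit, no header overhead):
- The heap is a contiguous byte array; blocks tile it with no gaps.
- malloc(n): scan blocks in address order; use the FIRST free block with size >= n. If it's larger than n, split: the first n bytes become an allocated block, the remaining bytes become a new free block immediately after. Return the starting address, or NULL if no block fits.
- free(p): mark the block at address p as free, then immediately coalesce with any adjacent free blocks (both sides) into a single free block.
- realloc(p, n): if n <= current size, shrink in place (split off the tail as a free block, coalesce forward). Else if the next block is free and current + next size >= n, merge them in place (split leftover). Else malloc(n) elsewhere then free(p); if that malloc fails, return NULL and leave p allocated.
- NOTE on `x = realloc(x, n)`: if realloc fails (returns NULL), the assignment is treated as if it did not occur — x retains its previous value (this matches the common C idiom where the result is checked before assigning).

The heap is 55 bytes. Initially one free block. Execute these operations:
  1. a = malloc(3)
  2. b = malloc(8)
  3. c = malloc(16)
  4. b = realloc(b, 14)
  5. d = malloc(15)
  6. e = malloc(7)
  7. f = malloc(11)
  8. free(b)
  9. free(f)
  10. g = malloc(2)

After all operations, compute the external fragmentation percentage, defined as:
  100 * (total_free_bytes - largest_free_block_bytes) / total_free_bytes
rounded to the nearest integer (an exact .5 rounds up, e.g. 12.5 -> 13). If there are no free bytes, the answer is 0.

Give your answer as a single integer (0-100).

Answer: 4

Derivation:
Op 1: a = malloc(3) -> a = 0; heap: [0-2 ALLOC][3-54 FREE]
Op 2: b = malloc(8) -> b = 3; heap: [0-2 ALLOC][3-10 ALLOC][11-54 FREE]
Op 3: c = malloc(16) -> c = 11; heap: [0-2 ALLOC][3-10 ALLOC][11-26 ALLOC][27-54 FREE]
Op 4: b = realloc(b, 14) -> b = 27; heap: [0-2 ALLOC][3-10 FREE][11-26 ALLOC][27-40 ALLOC][41-54 FREE]
Op 5: d = malloc(15) -> d = NULL; heap: [0-2 ALLOC][3-10 FREE][11-26 ALLOC][27-40 ALLOC][41-54 FREE]
Op 6: e = malloc(7) -> e = 3; heap: [0-2 ALLOC][3-9 ALLOC][10-10 FREE][11-26 ALLOC][27-40 ALLOC][41-54 FREE]
Op 7: f = malloc(11) -> f = 41; heap: [0-2 ALLOC][3-9 ALLOC][10-10 FREE][11-26 ALLOC][27-40 ALLOC][41-51 ALLOC][52-54 FREE]
Op 8: free(b) -> (freed b); heap: [0-2 ALLOC][3-9 ALLOC][10-10 FREE][11-26 ALLOC][27-40 FREE][41-51 ALLOC][52-54 FREE]
Op 9: free(f) -> (freed f); heap: [0-2 ALLOC][3-9 ALLOC][10-10 FREE][11-26 ALLOC][27-54 FREE]
Op 10: g = malloc(2) -> g = 27; heap: [0-2 ALLOC][3-9 ALLOC][10-10 FREE][11-26 ALLOC][27-28 ALLOC][29-54 FREE]
Free blocks: [1 26] total_free=27 largest=26 -> 100*(27-26)/27 = 100/27 ≈ 3.704 -> rounds to 4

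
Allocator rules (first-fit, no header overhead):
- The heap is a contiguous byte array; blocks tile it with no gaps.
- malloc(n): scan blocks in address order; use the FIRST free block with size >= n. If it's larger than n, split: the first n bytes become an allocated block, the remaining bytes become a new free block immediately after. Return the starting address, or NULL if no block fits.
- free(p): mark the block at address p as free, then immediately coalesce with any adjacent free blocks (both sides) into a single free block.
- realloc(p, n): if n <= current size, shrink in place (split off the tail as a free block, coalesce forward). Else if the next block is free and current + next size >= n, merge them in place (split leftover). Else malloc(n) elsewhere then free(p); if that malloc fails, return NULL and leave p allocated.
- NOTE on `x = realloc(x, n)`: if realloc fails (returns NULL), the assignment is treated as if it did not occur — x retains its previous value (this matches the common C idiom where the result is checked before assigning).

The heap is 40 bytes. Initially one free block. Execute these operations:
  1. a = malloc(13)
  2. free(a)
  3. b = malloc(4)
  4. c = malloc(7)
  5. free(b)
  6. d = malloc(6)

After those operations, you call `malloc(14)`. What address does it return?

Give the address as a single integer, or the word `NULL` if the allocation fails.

Answer: 17

Derivation:
Op 1: a = malloc(13) -> a = 0; heap: [0-12 ALLOC][13-39 FREE]
Op 2: free(a) -> (freed a); heap: [0-39 FREE]
Op 3: b = malloc(4) -> b = 0; heap: [0-3 ALLOC][4-39 FREE]
Op 4: c = malloc(7) -> c = 4; heap: [0-3 ALLOC][4-10 ALLOC][11-39 FREE]
Op 5: free(b) -> (freed b); heap: [0-3 FREE][4-10 ALLOC][11-39 FREE]
Op 6: d = malloc(6) -> d = 11; heap: [0-3 FREE][4-10 ALLOC][11-16 ALLOC][17-39 FREE]
malloc(14): first-fit scan over [0-3 FREE][4-10 ALLOC][11-16 ALLOC][17-39 FREE] -> 17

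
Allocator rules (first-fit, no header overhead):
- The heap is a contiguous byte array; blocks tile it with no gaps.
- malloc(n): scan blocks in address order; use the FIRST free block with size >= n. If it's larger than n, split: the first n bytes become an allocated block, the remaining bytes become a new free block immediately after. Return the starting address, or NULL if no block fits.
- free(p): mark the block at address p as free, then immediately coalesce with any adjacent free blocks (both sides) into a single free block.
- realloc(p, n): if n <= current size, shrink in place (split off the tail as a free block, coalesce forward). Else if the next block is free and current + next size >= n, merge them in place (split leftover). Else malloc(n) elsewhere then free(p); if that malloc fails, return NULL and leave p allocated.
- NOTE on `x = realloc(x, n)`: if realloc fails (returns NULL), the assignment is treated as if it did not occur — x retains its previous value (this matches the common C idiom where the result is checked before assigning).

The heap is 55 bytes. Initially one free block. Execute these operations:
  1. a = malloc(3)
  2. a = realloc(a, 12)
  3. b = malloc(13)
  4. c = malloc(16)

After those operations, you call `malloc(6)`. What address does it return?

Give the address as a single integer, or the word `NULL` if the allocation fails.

Answer: 41

Derivation:
Op 1: a = malloc(3) -> a = 0; heap: [0-2 ALLOC][3-54 FREE]
Op 2: a = realloc(a, 12) -> a = 0; heap: [0-11 ALLOC][12-54 FREE]
Op 3: b = malloc(13) -> b = 12; heap: [0-11 ALLOC][12-24 ALLOC][25-54 FREE]
Op 4: c = malloc(16) -> c = 25; heap: [0-11 ALLOC][12-24 ALLOC][25-40 ALLOC][41-54 FREE]
malloc(6): first-fit scan over [0-11 ALLOC][12-24 ALLOC][25-40 ALLOC][41-54 FREE] -> 41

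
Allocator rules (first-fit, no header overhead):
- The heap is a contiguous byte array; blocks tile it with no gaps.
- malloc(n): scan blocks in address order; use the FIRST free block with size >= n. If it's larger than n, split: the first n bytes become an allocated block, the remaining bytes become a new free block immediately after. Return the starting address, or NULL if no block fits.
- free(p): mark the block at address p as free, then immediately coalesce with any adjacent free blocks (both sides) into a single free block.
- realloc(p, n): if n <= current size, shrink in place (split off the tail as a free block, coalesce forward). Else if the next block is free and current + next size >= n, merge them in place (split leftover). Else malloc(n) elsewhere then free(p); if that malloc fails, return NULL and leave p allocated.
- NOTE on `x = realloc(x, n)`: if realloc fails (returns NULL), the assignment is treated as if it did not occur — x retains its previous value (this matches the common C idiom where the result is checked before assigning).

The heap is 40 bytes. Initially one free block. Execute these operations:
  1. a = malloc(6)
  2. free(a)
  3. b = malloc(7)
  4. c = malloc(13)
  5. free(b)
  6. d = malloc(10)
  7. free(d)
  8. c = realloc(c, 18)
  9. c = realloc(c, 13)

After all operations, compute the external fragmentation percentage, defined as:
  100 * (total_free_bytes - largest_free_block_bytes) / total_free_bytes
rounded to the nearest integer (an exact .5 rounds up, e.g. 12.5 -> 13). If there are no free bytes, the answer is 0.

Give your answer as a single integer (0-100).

Op 1: a = malloc(6) -> a = 0; heap: [0-5 ALLOC][6-39 FREE]
Op 2: free(a) -> (freed a); heap: [0-39 FREE]
Op 3: b = malloc(7) -> b = 0; heap: [0-6 ALLOC][7-39 FREE]
Op 4: c = malloc(13) -> c = 7; heap: [0-6 ALLOC][7-19 ALLOC][20-39 FREE]
Op 5: free(b) -> (freed b); heap: [0-6 FREE][7-19 ALLOC][20-39 FREE]
Op 6: d = malloc(10) -> d = 20; heap: [0-6 FREE][7-19 ALLOC][20-29 ALLOC][30-39 FREE]
Op 7: free(d) -> (freed d); heap: [0-6 FREE][7-19 ALLOC][20-39 FREE]
Op 8: c = realloc(c, 18) -> c = 7; heap: [0-6 FREE][7-24 ALLOC][25-39 FREE]
Op 9: c = realloc(c, 13) -> c = 7; heap: [0-6 FREE][7-19 ALLOC][20-39 FREE]
Free blocks: [7 20] total_free=27 largest=20 -> 100*(27-20)/27 = 700/27 ≈ 25.926 -> rounds to 26

Answer: 26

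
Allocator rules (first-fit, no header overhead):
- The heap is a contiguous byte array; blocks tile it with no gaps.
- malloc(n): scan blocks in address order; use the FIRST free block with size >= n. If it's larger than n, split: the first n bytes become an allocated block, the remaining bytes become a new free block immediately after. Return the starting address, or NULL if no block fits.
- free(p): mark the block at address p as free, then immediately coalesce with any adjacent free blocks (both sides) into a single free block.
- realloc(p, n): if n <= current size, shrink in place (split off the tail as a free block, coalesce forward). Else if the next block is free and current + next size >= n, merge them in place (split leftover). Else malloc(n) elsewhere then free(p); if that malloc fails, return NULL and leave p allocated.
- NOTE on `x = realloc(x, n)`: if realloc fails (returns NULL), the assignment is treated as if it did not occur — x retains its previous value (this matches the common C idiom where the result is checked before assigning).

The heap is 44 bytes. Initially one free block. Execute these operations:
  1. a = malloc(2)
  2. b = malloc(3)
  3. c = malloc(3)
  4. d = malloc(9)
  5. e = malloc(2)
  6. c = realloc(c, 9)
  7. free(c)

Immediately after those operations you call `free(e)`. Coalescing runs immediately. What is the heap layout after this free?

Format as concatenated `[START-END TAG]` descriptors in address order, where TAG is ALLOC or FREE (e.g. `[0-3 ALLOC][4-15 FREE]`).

Op 1: a = malloc(2) -> a = 0; heap: [0-1 ALLOC][2-43 FREE]
Op 2: b = malloc(3) -> b = 2; heap: [0-1 ALLOC][2-4 ALLOC][5-43 FREE]
Op 3: c = malloc(3) -> c = 5; heap: [0-1 ALLOC][2-4 ALLOC][5-7 ALLOC][8-43 FREE]
Op 4: d = malloc(9) -> d = 8; heap: [0-1 ALLOC][2-4 ALLOC][5-7 ALLOC][8-16 ALLOC][17-43 FREE]
Op 5: e = malloc(2) -> e = 17; heap: [0-1 ALLOC][2-4 ALLOC][5-7 ALLOC][8-16 ALLOC][17-18 ALLOC][19-43 FREE]
Op 6: c = realloc(c, 9) -> c = 19; heap: [0-1 ALLOC][2-4 ALLOC][5-7 FREE][8-16 ALLOC][17-18 ALLOC][19-27 ALLOC][28-43 FREE]
Op 7: free(c) -> (freed c); heap: [0-1 ALLOC][2-4 ALLOC][5-7 FREE][8-16 ALLOC][17-18 ALLOC][19-43 FREE]
free(e): e = 17 -> block [17-18 ALLOC]; mark free, coalesce with adjacent free neighbors -> [0-1 ALLOC][2-4 ALLOC][5-7 FREE][8-16 ALLOC][17-43 FREE]

Answer: [0-1 ALLOC][2-4 ALLOC][5-7 FREE][8-16 ALLOC][17-43 FREE]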